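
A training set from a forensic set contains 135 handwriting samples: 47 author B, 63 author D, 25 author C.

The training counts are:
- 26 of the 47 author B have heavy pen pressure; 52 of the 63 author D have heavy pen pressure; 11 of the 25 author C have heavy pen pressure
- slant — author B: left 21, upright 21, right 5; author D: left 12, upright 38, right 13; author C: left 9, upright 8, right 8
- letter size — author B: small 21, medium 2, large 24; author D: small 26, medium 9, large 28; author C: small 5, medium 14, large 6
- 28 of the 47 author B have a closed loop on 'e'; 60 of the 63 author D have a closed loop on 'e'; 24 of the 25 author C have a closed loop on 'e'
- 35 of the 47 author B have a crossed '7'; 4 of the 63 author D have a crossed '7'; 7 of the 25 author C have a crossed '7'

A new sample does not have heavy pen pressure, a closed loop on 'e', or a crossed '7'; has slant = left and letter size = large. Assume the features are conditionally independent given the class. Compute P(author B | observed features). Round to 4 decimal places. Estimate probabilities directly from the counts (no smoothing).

0.8662

author B: (47/135) × (21/47) × (21/47) × (24/47) × (19/47) × (12/47) ≈ 0.00366319
author D: (63/135) × (11/63) × (12/63) × (28/63) × (3/63) × (59/63) ≈ 0.000307616
author C: (25/135) × (14/25) × (9/25) × (6/25) × (1/25) × (18/25) = 0.000258048
P(author B | x) = 0.00366319 / 0.004228854 ≈ 0.8662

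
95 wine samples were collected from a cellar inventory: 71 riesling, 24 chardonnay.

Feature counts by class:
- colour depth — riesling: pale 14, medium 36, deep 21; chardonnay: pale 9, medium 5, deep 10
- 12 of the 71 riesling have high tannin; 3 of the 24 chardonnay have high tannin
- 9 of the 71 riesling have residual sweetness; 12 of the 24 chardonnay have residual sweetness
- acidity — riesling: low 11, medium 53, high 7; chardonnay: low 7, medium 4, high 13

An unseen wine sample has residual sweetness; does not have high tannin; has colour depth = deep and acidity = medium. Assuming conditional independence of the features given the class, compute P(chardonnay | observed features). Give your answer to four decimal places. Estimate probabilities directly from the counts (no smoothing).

0.3063

riesling: (71/95) × (21/71) × (59/71) × (9/71) × (53/71) ≈ 0.0173817
chardonnay: (24/95) × (10/24) × (21/24) × (12/24) × (4/24) ≈ 0.00767544
P(chardonnay | x) = 0.00767544 / 0.02505714 ≈ 0.3063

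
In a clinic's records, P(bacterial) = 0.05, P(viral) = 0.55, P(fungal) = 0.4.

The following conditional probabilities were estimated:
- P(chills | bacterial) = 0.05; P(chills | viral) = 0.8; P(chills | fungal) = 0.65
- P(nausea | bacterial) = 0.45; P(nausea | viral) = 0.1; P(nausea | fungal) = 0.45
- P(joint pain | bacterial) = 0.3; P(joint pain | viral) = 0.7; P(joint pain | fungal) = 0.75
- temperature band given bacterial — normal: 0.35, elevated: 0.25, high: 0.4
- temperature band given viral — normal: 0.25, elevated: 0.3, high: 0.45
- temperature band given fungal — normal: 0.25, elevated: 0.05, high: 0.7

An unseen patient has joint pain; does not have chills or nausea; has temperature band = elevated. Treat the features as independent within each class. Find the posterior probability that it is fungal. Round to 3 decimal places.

bacterial: 0.05 × (1−0.05) × (1−0.45) × 0.3 × 0.25 = 0.001959375
viral: 0.55 × (1−0.8) × (1−0.1) × 0.7 × 0.3 = 0.02079
fungal: 0.4 × (1−0.65) × (1−0.45) × 0.75 × 0.05 = 0.0028875
P(fungal | x) = 0.0028875 / 0.025636875 ≈ 0.113

0.113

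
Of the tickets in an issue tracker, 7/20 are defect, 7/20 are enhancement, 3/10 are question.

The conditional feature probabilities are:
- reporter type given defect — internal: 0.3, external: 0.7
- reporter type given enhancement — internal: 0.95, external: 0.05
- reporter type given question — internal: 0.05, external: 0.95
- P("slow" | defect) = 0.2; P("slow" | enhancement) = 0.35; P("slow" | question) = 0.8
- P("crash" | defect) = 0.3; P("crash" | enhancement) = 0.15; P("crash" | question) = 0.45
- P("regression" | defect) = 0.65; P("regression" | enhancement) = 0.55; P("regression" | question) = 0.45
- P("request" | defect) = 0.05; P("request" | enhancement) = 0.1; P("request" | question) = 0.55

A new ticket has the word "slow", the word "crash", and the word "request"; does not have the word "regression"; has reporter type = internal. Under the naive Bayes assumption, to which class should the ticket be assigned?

question

defect: 0.35 × 0.3 × 0.2 × 0.3 × (1−0.65) × 0.05 = 0.00011025
enhancement: 0.35 × 0.95 × 0.35 × 0.15 × (1−0.55) × 0.1 = 0.00078553125
question: 0.3 × 0.05 × 0.8 × 0.45 × (1−0.45) × 0.55 = 0.0016335
Highest score → question.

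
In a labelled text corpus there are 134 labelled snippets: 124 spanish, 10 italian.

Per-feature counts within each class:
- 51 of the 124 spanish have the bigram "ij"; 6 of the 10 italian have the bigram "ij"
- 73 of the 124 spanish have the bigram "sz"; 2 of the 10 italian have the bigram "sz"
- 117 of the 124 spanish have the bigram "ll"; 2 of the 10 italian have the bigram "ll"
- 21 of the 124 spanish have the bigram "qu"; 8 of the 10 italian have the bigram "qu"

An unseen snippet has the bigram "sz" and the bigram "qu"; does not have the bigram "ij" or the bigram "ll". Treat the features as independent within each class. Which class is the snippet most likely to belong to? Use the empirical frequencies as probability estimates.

italian

spanish: (124/134) × (73/124) × (73/124) × (7/124) × (21/124) ≈ 0.00306615
italian: (10/134) × (4/10) × (2/10) × (8/10) × (8/10) ≈ 0.0038209
Highest score → italian.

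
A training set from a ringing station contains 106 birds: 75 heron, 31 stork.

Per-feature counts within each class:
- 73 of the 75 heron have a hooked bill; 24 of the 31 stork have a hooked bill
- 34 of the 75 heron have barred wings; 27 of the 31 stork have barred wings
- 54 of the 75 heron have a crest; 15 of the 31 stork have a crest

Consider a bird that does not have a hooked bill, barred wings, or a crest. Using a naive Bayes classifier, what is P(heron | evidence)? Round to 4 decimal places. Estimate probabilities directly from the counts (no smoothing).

0.3964

heron: (75/106) × (2/75) × (41/75) × (21/75) ≈ 0.00288805
stork: (31/106) × (7/31) × (4/31) × (16/31) ≈ 0.00439793
P(heron | x) = 0.00288805 / 0.00728598 ≈ 0.3964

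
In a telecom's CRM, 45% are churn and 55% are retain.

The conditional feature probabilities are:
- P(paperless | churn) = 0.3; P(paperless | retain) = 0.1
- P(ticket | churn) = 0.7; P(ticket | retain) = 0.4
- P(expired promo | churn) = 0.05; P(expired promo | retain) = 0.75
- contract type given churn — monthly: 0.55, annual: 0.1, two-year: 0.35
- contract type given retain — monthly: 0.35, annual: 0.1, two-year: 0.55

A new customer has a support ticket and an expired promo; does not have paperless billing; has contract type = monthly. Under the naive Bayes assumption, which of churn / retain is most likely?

retain

churn: 0.45 × (1−0.3) × 0.7 × 0.05 × 0.55 = 0.00606375
retain: 0.55 × (1−0.1) × 0.4 × 0.75 × 0.35 = 0.051975
Highest score → retain.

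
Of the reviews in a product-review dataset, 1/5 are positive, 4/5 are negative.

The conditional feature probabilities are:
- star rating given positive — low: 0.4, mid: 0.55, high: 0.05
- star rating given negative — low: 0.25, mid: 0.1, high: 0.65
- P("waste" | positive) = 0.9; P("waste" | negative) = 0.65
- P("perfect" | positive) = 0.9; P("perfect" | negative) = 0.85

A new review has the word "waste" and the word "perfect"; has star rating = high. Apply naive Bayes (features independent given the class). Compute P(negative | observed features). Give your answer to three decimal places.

0.973

positive: 0.2 × 0.05 × 0.9 × 0.9 = 0.0081
negative: 0.8 × 0.65 × 0.65 × 0.85 = 0.2873
P(negative | x) = 0.2873 / 0.2954 ≈ 0.973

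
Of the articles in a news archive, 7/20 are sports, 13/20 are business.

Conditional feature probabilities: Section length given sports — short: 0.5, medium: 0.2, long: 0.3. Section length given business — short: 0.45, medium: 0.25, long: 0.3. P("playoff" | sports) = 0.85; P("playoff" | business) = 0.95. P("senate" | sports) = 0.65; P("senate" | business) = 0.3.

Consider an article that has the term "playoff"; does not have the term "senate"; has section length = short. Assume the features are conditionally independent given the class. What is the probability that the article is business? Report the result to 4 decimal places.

0.7889

sports: 0.35 × 0.5 × 0.85 × (1−0.65) = 0.0520625
business: 0.65 × 0.45 × 0.95 × (1−0.3) = 0.1945125
P(business | x) = 0.1945125 / 0.246575 ≈ 0.7889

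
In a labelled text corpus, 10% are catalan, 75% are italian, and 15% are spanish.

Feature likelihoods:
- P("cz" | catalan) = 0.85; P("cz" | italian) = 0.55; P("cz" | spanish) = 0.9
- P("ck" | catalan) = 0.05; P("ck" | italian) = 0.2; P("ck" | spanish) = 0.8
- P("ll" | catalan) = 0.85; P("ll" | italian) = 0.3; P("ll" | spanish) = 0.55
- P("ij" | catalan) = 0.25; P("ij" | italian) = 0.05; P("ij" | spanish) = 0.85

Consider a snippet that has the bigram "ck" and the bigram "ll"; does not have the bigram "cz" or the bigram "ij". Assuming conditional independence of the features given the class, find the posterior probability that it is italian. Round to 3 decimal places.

catalan: 0.1 × (1−0.85) × 0.05 × 0.85 × (1−0.25) = 0.000478125
italian: 0.75 × (1−0.55) × 0.2 × 0.3 × (1−0.05) = 0.0192375
spanish: 0.15 × (1−0.9) × 0.8 × 0.55 × (1−0.85) = 0.00099
P(italian | x) = 0.0192375 / 0.020705625 ≈ 0.929

0.929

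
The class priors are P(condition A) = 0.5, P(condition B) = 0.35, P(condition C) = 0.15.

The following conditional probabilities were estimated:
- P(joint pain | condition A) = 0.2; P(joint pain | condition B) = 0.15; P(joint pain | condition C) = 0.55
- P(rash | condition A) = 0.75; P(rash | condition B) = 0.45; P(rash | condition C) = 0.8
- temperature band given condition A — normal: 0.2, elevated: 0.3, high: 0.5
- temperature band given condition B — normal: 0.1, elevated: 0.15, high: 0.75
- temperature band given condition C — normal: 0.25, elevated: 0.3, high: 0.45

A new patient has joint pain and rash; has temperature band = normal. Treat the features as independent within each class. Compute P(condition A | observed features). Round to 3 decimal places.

0.443

condition A: 0.5 × 0.2 × 0.75 × 0.2 = 0.015
condition B: 0.35 × 0.15 × 0.45 × 0.1 = 0.0023625
condition C: 0.15 × 0.55 × 0.8 × 0.25 = 0.0165
P(condition A | x) = 0.015 / 0.0338625 ≈ 0.443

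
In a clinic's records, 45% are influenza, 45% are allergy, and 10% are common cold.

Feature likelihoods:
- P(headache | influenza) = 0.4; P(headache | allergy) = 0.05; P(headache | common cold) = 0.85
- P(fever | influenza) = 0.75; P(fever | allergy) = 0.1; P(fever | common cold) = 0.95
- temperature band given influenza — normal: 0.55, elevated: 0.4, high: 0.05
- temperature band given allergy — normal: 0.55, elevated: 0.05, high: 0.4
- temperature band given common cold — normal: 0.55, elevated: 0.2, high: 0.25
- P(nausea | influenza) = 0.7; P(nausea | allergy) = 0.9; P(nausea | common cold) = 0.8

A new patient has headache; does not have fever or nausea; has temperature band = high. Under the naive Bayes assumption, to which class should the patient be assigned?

influenza: 0.45 × 0.4 × (1−0.75) × 0.05 × (1−0.7) = 0.000675
allergy: 0.45 × 0.05 × (1−0.1) × 0.4 × (1−0.9) = 0.00081
common cold: 0.1 × 0.85 × (1−0.95) × 0.25 × (1−0.8) = 0.0002125
Highest score → allergy.

allergy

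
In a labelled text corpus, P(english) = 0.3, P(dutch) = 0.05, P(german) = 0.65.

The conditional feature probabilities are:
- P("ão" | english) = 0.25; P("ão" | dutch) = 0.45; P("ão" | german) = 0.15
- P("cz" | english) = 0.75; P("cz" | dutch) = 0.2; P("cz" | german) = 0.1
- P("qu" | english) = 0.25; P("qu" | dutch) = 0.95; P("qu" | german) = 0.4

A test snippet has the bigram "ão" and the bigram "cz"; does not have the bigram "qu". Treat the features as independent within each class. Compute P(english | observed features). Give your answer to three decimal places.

0.874

english: 0.3 × 0.25 × 0.75 × (1−0.25) = 0.0421875
dutch: 0.05 × 0.45 × 0.2 × (1−0.95) = 0.000225
german: 0.65 × 0.15 × 0.1 × (1−0.4) = 0.00585
P(english | x) = 0.0421875 / 0.0482625 ≈ 0.874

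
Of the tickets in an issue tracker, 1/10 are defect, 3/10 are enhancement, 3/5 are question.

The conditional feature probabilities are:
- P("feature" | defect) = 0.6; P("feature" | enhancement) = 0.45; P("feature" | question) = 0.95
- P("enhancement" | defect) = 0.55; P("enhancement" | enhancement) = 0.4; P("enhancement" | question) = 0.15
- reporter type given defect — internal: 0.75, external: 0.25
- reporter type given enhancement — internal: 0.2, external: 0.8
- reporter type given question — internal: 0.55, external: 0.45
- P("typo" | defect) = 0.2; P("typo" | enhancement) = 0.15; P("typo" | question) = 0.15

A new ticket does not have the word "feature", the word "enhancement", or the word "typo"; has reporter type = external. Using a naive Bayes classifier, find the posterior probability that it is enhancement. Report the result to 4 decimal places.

defect: 0.1 × (1−0.6) × (1−0.55) × 0.25 × (1−0.2) = 0.0036
enhancement: 0.3 × (1−0.45) × (1−0.4) × 0.8 × (1−0.15) = 0.06732
question: 0.6 × (1−0.95) × (1−0.15) × 0.45 × (1−0.15) = 0.00975375
P(enhancement | x) = 0.06732 / 0.08067375 ≈ 0.8345

0.8345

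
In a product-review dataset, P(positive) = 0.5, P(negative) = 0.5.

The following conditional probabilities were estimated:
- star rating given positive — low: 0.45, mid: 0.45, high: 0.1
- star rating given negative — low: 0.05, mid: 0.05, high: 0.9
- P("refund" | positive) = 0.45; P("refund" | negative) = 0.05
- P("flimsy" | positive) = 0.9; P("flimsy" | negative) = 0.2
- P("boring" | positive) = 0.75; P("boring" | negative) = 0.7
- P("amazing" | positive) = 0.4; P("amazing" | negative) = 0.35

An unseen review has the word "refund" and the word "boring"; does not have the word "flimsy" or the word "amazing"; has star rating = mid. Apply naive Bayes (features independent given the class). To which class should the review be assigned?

positive: 0.5 × 0.45 × 0.45 × (1−0.9) × 0.75 × (1−0.4) = 0.00455625
negative: 0.5 × 0.05 × 0.05 × (1−0.2) × 0.7 × (1−0.35) = 0.000455
Highest score → positive.

positive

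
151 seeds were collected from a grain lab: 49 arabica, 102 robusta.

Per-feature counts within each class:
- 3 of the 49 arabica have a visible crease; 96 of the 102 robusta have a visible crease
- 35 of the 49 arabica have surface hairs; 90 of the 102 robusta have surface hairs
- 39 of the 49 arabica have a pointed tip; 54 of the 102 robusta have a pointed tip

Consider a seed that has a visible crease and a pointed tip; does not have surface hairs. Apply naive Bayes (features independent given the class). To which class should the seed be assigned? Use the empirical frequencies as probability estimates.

robusta

arabica: (49/151) × (3/49) × (14/49) × (39/49) ≈ 0.00451799
robusta: (102/151) × (96/102) × (12/102) × (54/102) ≈ 0.0395976
Highest score → robusta.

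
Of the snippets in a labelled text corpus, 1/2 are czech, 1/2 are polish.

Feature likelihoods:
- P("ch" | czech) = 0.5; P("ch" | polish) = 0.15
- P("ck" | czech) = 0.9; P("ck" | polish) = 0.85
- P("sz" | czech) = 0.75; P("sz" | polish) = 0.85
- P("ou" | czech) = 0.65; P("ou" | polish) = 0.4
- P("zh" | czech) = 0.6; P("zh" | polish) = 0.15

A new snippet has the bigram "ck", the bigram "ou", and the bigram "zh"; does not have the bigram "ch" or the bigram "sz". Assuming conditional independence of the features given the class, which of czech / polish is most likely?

czech: 0.5 × (1−0.5) × 0.9 × (1−0.75) × 0.65 × 0.6 = 0.0219375
polish: 0.5 × (1−0.15) × 0.85 × (1−0.85) × 0.4 × 0.15 = 0.00325125
Highest score → czech.

czech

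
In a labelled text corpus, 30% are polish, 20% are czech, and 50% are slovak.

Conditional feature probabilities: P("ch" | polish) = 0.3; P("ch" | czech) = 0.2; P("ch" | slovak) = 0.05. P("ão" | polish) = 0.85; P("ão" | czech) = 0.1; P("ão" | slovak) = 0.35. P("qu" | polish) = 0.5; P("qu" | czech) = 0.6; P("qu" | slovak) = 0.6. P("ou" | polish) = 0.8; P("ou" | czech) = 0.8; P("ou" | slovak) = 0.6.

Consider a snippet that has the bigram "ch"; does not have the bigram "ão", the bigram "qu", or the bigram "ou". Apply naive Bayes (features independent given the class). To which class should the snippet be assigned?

czech

polish: 0.3 × 0.3 × (1−0.85) × (1−0.5) × (1−0.8) = 0.00135
czech: 0.2 × 0.2 × (1−0.1) × (1−0.6) × (1−0.8) = 0.00288
slovak: 0.5 × 0.05 × (1−0.35) × (1−0.6) × (1−0.6) = 0.0026
Highest score → czech.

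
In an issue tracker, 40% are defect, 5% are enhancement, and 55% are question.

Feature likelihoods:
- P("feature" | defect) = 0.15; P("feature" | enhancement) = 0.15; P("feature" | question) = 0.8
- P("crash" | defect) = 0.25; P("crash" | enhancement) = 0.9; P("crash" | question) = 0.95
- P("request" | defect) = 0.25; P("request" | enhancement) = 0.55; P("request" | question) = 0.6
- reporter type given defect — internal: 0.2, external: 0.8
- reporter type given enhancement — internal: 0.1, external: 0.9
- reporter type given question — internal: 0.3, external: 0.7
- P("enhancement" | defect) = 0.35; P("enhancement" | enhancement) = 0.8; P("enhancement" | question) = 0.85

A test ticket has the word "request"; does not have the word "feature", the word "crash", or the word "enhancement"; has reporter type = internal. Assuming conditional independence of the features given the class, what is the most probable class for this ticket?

defect: 0.4 × (1−0.15) × (1−0.25) × 0.25 × 0.2 × (1−0.35) = 0.0082875
enhancement: 0.05 × (1−0.15) × (1−0.9) × 0.55 × 0.1 × (1−0.8) = 0.00004675
question: 0.55 × (1−0.8) × (1−0.95) × 0.6 × 0.3 × (1−0.85) = 0.0001485
Highest score → defect.

defect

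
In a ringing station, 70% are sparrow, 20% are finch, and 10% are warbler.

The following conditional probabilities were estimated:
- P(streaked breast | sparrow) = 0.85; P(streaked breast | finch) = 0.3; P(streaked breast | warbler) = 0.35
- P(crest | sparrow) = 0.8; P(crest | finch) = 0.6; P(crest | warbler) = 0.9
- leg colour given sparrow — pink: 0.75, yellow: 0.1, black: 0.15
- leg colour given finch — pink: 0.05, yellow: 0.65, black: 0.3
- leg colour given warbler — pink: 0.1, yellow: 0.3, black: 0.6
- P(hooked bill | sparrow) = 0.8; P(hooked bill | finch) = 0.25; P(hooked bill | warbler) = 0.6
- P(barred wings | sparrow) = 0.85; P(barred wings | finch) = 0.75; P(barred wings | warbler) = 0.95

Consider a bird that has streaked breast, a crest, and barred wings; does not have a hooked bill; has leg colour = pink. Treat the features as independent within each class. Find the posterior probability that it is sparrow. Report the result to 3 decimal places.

sparrow: 0.7 × 0.85 × 0.8 × 0.75 × (1−0.8) × 0.85 = 0.06069
finch: 0.2 × 0.3 × 0.6 × 0.05 × (1−0.25) × 0.75 = 0.0010125
warbler: 0.1 × 0.35 × 0.9 × 0.1 × (1−0.6) × 0.95 = 0.001197
P(sparrow | x) = 0.06069 / 0.0628995 ≈ 0.965

0.965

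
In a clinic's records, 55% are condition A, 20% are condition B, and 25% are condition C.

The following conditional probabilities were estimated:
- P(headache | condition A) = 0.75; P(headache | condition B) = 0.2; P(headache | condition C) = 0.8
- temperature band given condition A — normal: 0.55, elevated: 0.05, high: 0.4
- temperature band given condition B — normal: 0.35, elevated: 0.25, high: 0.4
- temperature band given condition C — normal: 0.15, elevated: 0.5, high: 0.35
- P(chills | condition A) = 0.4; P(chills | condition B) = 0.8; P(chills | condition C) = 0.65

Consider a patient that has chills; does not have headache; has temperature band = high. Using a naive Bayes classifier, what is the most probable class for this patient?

condition B

condition A: 0.55 × (1−0.75) × 0.4 × 0.4 = 0.022
condition B: 0.2 × (1−0.2) × 0.4 × 0.8 = 0.0512
condition C: 0.25 × (1−0.8) × 0.35 × 0.65 = 0.011375
Highest score → condition B.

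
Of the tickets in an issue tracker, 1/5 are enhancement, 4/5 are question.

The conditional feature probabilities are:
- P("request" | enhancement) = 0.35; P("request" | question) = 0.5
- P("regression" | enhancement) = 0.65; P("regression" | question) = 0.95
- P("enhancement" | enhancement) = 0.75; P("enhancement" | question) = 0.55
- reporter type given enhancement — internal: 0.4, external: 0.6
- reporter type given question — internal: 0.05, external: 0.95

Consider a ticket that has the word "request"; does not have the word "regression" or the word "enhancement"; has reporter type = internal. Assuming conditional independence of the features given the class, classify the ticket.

enhancement

enhancement: 0.2 × 0.35 × (1−0.65) × (1−0.75) × 0.4 = 0.00245
question: 0.8 × 0.5 × (1−0.95) × (1−0.55) × 0.05 = 0.00045
Highest score → enhancement.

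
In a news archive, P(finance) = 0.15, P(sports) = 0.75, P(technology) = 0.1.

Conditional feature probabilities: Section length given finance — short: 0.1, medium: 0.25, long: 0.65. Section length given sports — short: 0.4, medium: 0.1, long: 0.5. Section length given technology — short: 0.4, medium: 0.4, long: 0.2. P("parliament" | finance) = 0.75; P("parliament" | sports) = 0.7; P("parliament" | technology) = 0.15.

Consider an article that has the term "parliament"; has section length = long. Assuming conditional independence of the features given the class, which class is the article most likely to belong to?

sports

finance: 0.15 × 0.65 × 0.75 = 0.073125
sports: 0.75 × 0.5 × 0.7 = 0.2625
technology: 0.1 × 0.2 × 0.15 = 0.003
Highest score → sports.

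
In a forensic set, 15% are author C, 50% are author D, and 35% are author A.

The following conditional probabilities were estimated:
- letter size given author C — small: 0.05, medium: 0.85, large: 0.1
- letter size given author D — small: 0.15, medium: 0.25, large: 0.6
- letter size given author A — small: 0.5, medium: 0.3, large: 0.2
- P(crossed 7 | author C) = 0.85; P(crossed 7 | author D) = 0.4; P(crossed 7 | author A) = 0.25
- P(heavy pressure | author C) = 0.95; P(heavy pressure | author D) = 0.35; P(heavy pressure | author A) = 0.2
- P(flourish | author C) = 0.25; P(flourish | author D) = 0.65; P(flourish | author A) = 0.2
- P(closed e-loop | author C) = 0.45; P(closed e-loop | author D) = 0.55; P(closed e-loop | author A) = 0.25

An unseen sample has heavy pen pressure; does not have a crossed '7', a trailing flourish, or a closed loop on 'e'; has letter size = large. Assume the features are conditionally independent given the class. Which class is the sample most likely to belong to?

author C: 0.15 × 0.1 × (1−0.85) × 0.95 × (1−0.25) × (1−0.45) = 0.00088171875
author D: 0.5 × 0.6 × (1−0.4) × 0.35 × (1−0.65) × (1−0.55) = 0.0099225
author A: 0.35 × 0.2 × (1−0.25) × 0.2 × (1−0.2) × (1−0.25) = 0.0063
Highest score → author D.

author D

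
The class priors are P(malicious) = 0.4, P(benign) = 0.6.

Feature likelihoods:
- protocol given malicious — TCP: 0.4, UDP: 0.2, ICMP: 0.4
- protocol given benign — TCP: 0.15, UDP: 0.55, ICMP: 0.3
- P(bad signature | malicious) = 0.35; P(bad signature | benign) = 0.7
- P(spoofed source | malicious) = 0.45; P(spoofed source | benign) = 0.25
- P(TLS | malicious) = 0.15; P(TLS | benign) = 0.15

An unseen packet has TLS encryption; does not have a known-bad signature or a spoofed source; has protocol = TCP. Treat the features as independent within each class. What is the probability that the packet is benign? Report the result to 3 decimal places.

0.261

malicious: 0.4 × 0.4 × (1−0.35) × (1−0.45) × 0.15 = 0.00858
benign: 0.6 × 0.15 × (1−0.7) × (1−0.25) × 0.15 = 0.0030375
P(benign | x) = 0.0030375 / 0.0116175 ≈ 0.261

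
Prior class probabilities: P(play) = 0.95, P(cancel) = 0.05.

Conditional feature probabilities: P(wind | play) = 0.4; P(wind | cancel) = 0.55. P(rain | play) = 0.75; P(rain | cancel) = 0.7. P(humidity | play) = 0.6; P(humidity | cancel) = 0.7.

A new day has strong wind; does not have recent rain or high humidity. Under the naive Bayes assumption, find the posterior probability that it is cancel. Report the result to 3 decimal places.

play: 0.95 × 0.4 × (1−0.75) × (1−0.6) = 0.038
cancel: 0.05 × 0.55 × (1−0.7) × (1−0.7) = 0.002475
P(cancel | x) = 0.002475 / 0.040475 ≈ 0.061

0.061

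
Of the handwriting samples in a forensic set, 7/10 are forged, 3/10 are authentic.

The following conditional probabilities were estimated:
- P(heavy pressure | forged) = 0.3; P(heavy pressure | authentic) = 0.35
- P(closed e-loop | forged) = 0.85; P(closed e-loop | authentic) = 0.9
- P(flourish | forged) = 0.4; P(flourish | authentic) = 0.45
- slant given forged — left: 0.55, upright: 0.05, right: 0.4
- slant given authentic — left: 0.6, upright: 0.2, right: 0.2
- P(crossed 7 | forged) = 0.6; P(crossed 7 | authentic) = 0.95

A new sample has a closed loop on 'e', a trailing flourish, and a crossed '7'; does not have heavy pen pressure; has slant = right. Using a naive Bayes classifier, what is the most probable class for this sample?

forged: 0.7 × (1−0.3) × 0.85 × 0.4 × 0.4 × 0.6 = 0.039984
authentic: 0.3 × (1−0.35) × 0.9 × 0.45 × 0.2 × 0.95 = 0.01500525
Highest score → forged.

forged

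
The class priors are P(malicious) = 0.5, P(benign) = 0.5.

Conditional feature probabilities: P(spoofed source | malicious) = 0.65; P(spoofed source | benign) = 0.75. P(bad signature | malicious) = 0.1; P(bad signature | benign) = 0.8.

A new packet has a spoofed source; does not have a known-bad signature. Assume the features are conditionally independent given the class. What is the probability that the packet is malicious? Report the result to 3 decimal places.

0.796

malicious: 0.5 × 0.65 × (1−0.1) = 0.2925
benign: 0.5 × 0.75 × (1−0.8) = 0.075
P(malicious | x) = 0.2925 / 0.3675 ≈ 0.796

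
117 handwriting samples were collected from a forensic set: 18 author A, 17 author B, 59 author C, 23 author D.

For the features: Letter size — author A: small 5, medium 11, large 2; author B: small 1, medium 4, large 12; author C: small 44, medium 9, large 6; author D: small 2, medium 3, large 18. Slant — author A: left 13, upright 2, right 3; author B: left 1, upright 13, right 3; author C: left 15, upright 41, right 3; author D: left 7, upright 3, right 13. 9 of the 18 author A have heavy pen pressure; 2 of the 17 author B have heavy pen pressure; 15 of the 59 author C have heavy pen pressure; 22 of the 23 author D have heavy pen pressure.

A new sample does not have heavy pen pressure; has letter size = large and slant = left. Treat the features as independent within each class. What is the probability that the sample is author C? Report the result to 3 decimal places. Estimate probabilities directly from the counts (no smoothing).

author A: (18/117) × (2/18) × (13/18) × (9/18) ≈ 0.00617284
author B: (17/117) × (12/17) × (1/17) × (15/17) ≈ 0.0053234
author C: (59/117) × (6/59) × (15/59) × (44/59) ≈ 0.00972311
author D: (23/117) × (18/23) × (7/23) × (1/23) ≈ 0.00203577
P(author C | x) = 0.00972311 / 0.02325512 ≈ 0.418

0.418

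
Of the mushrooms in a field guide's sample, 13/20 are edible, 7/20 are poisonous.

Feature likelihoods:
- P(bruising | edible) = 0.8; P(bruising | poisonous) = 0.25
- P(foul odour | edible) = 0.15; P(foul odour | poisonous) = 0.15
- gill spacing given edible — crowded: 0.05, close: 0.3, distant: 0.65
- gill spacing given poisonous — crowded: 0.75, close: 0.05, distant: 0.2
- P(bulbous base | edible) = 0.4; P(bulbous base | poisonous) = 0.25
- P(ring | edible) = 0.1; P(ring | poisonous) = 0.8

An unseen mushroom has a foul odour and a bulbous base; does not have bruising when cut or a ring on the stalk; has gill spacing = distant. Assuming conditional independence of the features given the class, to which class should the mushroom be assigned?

edible: 0.65 × (1−0.8) × 0.15 × 0.65 × 0.4 × (1−0.1) = 0.004563
poisonous: 0.35 × (1−0.25) × 0.15 × 0.2 × 0.25 × (1−0.8) = 0.00039375
Highest score → edible.

edible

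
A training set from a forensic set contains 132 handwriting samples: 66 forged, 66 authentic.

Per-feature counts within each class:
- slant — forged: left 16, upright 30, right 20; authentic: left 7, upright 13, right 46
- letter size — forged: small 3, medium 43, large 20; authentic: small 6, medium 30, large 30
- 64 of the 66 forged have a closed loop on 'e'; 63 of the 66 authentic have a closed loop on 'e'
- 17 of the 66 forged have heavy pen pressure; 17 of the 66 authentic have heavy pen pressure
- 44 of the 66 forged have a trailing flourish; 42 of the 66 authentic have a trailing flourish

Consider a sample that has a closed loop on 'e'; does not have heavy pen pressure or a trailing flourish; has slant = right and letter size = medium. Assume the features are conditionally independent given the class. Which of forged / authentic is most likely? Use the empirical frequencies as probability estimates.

forged: (66/132) × (20/66) × (43/66) × (64/66) × (49/66) × (22/66) ≈ 0.023689
authentic: (66/132) × (46/66) × (30/66) × (63/66) × (49/66) × (24/66) ≈ 0.0408204
Highest score → authentic.

authentic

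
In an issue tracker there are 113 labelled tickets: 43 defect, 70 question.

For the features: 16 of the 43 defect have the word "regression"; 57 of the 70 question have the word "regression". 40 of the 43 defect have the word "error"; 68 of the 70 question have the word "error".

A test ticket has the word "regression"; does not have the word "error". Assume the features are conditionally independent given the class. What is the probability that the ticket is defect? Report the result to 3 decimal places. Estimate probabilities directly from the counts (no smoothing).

0.407

defect: (43/113) × (16/43) × (3/43) ≈ 0.00987858
question: (70/113) × (57/70) × (2/70) ≈ 0.0144121
P(defect | x) = 0.00987858 / 0.02429068 ≈ 0.407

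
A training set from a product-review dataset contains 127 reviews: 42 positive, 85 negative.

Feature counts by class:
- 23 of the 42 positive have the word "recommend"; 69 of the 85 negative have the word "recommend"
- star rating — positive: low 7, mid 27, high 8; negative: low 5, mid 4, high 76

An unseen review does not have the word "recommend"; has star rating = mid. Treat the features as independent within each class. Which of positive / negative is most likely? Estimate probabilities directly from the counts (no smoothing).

positive

positive: (42/127) × (19/42) × (27/42) ≈ 0.0961755
negative: (85/127) × (16/85) × (4/85) ≈ 0.00592867
Highest score → positive.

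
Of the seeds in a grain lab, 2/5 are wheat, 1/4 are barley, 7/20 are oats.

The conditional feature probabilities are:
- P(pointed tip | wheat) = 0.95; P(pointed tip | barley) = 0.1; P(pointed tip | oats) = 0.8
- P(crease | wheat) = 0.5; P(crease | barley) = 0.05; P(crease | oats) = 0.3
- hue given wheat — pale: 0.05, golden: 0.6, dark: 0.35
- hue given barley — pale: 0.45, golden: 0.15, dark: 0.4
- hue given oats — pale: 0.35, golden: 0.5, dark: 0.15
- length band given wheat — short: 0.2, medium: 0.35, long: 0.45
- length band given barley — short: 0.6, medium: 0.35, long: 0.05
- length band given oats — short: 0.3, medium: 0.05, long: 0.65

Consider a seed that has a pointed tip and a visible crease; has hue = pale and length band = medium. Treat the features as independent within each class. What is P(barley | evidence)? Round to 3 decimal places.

0.039

wheat: 0.4 × 0.95 × 0.5 × 0.05 × 0.35 = 0.003325
barley: 0.25 × 0.1 × 0.05 × 0.45 × 0.35 = 0.000196875
oats: 0.35 × 0.8 × 0.3 × 0.35 × 0.05 = 0.00147
P(barley | x) = 0.000196875 / 0.004991875 ≈ 0.039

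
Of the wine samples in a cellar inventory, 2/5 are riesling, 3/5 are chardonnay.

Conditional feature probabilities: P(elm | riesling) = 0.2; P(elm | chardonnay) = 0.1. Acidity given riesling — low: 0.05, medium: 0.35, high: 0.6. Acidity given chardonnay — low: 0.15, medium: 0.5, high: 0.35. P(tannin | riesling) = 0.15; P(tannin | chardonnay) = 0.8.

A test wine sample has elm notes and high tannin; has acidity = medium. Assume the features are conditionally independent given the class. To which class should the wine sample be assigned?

chardonnay

riesling: 0.4 × 0.2 × 0.35 × 0.15 = 0.0042
chardonnay: 0.6 × 0.1 × 0.5 × 0.8 = 0.024
Highest score → chardonnay.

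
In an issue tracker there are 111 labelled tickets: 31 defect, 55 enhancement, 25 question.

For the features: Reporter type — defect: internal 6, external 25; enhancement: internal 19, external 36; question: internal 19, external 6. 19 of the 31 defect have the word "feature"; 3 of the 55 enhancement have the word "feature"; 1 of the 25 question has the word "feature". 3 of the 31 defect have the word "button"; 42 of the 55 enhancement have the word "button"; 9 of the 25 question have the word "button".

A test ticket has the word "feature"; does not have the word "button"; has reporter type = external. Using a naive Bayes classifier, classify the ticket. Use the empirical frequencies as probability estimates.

defect: (31/111) × (25/31) × (19/31) × (28/31) ≈ 0.124682
enhancement: (55/111) × (36/55) × (3/55) × (13/55) ≈ 0.00418137
question: (25/111) × (6/25) × (1/25) × (16/25) ≈ 0.00138378
Highest score → defect.

defect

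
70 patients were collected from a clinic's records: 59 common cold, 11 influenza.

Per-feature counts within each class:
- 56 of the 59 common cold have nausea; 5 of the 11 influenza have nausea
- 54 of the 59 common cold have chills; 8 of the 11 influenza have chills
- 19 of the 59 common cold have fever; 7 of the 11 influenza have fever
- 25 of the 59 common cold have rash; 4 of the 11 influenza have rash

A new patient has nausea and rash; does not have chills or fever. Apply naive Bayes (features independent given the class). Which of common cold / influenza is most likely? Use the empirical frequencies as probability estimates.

common cold: (59/70) × (56/59) × (5/59) × (40/59) × (25/59) ≈ 0.0194762
influenza: (11/70) × (5/11) × (3/11) × (4/11) × (4/11) ≈ 0.00257594
Highest score → common cold.

common cold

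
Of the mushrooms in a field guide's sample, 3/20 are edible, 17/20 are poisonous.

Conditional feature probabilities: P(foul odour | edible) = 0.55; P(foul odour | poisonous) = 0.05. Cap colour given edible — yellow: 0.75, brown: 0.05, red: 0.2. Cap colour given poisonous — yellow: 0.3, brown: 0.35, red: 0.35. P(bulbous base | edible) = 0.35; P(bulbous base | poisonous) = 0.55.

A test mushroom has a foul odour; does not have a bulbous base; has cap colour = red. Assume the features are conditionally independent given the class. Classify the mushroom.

edible

edible: 0.15 × 0.55 × 0.2 × (1−0.35) = 0.010725
poisonous: 0.85 × 0.05 × 0.35 × (1−0.55) = 0.00669375
Highest score → edible.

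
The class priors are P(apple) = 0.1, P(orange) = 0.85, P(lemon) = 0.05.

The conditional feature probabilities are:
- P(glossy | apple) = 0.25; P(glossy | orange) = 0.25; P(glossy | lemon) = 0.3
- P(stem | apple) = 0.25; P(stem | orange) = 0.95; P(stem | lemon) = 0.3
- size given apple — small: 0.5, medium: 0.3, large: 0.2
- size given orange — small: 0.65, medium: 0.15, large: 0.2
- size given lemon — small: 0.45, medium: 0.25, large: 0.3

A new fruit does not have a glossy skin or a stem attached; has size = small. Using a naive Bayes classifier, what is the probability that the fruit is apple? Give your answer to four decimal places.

0.4698

apple: 0.1 × (1−0.25) × (1−0.25) × 0.5 = 0.028125
orange: 0.85 × (1−0.25) × (1−0.95) × 0.65 = 0.02071875
lemon: 0.05 × (1−0.3) × (1−0.3) × 0.45 = 0.011025
P(apple | x) = 0.028125 / 0.05986875 ≈ 0.4698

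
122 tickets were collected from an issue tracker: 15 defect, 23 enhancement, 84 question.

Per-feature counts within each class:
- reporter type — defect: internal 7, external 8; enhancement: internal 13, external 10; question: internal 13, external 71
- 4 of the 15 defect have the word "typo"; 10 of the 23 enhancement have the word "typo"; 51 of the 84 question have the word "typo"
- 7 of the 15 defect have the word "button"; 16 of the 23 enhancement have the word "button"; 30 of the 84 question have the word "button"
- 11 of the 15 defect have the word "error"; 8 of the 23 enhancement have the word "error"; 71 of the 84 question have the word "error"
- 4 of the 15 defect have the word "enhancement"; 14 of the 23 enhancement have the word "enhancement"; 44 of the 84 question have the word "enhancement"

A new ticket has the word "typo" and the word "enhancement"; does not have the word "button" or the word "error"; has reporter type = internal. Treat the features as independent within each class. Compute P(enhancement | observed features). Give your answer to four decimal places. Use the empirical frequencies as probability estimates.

defect: (15/122) × (7/15) × (4/15) × (8/15) × (4/15) × (4/15) ≈ 0.000580287
enhancement: (23/122) × (13/23) × (10/23) × (7/23) × (15/23) × (14/23) ≈ 0.00559744
question: (84/122) × (13/84) × (51/84) × (54/84) × (13/84) × (44/84) ≈ 0.00337152
P(enhancement | x) = 0.00559744 / 0.009549247 ≈ 0.5862

0.5862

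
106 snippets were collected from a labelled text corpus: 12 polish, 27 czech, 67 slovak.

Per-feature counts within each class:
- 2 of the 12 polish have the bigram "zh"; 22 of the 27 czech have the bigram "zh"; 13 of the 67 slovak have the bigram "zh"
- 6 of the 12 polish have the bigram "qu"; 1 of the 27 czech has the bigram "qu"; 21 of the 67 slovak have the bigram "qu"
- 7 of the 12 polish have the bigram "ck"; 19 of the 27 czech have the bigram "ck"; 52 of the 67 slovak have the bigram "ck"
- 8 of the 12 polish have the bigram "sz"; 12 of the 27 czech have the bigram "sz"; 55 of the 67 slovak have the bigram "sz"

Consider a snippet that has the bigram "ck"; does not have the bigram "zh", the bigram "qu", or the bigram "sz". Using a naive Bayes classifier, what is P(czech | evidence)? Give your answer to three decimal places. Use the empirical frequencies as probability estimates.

0.235

polish: (12/106) × (10/12) × (6/12) × (7/12) × (4/12) ≈ 0.00917191
czech: (27/106) × (5/27) × (26/27) × (19/27) × (15/27) ≈ 0.0177579
slovak: (67/106) × (54/67) × (46/67) × (52/67) × (12/67) ≈ 0.048619
P(czech | x) = 0.0177579 / 0.07554881 ≈ 0.235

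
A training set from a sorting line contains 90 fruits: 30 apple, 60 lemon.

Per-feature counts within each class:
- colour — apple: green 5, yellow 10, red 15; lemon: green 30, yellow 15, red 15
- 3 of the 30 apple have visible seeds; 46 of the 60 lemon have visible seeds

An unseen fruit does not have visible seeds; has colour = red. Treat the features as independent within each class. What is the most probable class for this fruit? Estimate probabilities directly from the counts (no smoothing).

apple: (30/90) × (15/30) × (27/30) = 0.15
lemon: (60/90) × (15/60) × (14/60) ≈ 0.0388889
Highest score → apple.

apple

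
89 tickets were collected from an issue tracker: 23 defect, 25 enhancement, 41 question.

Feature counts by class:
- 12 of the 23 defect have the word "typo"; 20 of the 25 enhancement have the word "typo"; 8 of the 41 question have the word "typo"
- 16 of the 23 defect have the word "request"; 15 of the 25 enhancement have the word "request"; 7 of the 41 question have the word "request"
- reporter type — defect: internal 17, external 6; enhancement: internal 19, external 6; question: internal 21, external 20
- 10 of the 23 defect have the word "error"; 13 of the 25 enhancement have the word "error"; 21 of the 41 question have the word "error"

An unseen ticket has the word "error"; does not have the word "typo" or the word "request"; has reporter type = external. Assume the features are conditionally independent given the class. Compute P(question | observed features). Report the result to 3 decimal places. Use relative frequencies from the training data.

0.916

defect: (23/89) × (11/23) × (7/23) × (6/23) × (10/23) ≈ 0.00426647
enhancement: (25/89) × (5/25) × (10/25) × (6/25) × (13/25) ≈ 0.00280449
question: (41/89) × (33/41) × (34/41) × (20/41) × (21/41) ≈ 0.0768246
P(question | x) = 0.0768246 / 0.08389556 ≈ 0.916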